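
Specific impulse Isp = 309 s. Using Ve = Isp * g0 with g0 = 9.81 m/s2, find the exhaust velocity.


Ve = Isp * g0 = 309 * 9.81 = 3031.3 m/s

3031.3 m/s


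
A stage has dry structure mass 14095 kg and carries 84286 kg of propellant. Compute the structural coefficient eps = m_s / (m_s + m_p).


eps = 14095 / (14095 + 84286) = 0.1433

0.1433


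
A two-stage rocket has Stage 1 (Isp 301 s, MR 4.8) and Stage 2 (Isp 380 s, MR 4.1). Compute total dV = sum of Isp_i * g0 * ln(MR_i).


dV1 = 301 * 9.81 * ln(4.8) = 4631.8 m/s
dV2 = 380 * 9.81 * ln(4.1) = 5259.9 m/s
Total dV = 4631.8 + 5259.9 = 9891.7 m/s ~ 9892 m/s

9892 m/s


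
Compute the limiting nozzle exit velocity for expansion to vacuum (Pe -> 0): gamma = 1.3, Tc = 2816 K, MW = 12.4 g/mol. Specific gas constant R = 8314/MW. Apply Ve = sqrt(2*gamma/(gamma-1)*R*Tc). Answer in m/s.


R = 8314 / 12.4 = 670.48 J/(kg.K)
Ve = sqrt(2 * 1.3 / (1.3 - 1) * 670.48 * 2816) = 4045 m/s

4045 m/s


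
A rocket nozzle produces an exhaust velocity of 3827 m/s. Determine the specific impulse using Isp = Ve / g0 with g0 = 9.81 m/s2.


Isp = Ve / g0 = 3827 / 9.81 = 390.1 s

390.1 s


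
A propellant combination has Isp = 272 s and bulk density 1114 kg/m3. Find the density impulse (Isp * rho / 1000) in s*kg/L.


rho*Isp = 272 * 1114 / 1000 = 303 s*kg/L

303 s*kg/L


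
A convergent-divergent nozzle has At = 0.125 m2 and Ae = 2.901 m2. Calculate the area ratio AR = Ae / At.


AR = 2.901 / 0.125 = 23.2

23.2


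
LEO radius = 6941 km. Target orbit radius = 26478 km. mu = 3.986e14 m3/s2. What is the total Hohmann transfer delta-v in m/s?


V1 = sqrt(mu/r1) = 7578.05 m/s
dV1 = V1*(sqrt(2*r2/(r1+r2)) - 1) = 1961.29 m/s
V2 = sqrt(mu/r2) = 3879.95 m/s
dV2 = V2*(1 - sqrt(2*r1/(r1+r2))) = 1379.29 m/s
Total dV = 3341 m/s

3341 m/s


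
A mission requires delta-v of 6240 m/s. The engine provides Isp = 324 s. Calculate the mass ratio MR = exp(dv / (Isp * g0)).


Ve = 324 * 9.81 = 3178.44 m/s
MR = exp(6240 / 3178.44) = 7.122

7.122


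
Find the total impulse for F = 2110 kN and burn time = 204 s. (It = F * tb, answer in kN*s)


It = 2110 * 204 = 430440 kN*s

430440 kN*s


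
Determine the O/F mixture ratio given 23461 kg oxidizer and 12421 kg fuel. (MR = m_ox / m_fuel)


MR = 23461 / 12421 = 1.89

1.89


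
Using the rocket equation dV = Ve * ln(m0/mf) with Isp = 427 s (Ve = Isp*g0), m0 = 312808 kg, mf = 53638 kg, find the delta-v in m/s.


Ve = 427 * 9.81 = 4188.87 m/s
dV = 4188.87 * ln(312808/53638) = 7386 m/s

7386 m/s


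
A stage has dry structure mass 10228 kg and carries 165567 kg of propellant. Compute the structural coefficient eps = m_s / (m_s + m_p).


eps = 10228 / (10228 + 165567) = 0.0582

0.0582


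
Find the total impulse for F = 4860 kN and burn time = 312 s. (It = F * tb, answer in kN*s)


It = 4860 * 312 = 1516320 kN*s

1516320 kN*s


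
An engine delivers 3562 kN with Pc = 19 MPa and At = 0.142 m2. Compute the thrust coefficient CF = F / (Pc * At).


CF = 3562000 / (19e6 * 0.142) = 1.32

1.32


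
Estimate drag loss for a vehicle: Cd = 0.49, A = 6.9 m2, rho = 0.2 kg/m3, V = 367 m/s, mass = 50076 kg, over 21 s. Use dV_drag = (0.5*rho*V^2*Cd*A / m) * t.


D = 0.5 * 0.2 * 367^2 * 0.49 * 6.9 = 45538.35 N
a = 45538.35 / 50076 = 0.9094 m/s2
dV = 0.9094 * 21 = 19.1 m/s

19.1 m/s


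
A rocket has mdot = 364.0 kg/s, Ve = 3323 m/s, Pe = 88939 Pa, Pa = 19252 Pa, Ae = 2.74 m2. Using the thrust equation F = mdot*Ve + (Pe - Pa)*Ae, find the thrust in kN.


F = 364.0 * 3323 + (88939 - 19252) * 2.74 = 1.4005e+06 N = 1400.5 kN

1400.5 kN


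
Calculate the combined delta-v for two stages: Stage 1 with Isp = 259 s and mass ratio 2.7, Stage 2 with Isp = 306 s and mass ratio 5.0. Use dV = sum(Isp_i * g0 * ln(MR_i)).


dV1 = 259 * 9.81 * ln(2.7) = 2523.6 m/s
dV2 = 306 * 9.81 * ln(5.0) = 4831.3 m/s
Total dV = 2523.6 + 4831.3 = 7354.9 m/s ~ 7355 m/s

7355 m/s


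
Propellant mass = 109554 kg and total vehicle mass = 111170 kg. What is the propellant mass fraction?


PMF = 109554 / 111170 = 0.985

0.985


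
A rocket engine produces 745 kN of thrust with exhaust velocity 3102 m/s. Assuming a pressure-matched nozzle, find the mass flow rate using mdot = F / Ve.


mdot = F / Ve = 745000 / 3102 = 240.2 kg/s

240.2 kg/s


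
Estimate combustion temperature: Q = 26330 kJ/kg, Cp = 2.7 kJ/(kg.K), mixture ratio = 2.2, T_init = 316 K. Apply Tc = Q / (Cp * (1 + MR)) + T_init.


Tc = 26330 / (2.7 * (1 + 2.2)) + 316 = 3363 K

3363 K


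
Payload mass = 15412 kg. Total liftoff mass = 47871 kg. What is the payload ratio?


PR = 15412 / 47871 = 0.3219

0.3219


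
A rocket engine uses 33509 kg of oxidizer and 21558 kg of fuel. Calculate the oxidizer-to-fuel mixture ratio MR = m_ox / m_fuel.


MR = 33509 / 21558 = 1.55

1.55


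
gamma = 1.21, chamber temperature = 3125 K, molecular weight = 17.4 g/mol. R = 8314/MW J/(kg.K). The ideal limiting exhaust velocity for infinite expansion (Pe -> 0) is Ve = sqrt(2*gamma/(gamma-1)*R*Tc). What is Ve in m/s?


R = 8314 / 17.4 = 477.82 J/(kg.K)
Ve = sqrt(2 * 1.21 / (1.21 - 1) * 477.82 * 3125) = 4148 m/s

4148 m/s


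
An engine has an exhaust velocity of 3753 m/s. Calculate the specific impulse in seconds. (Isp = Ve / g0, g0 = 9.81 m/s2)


Isp = Ve / g0 = 3753 / 9.81 = 382.6 s

382.6 s


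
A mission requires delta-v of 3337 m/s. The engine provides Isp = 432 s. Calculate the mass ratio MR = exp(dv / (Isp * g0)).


Ve = 432 * 9.81 = 4237.92 m/s
MR = exp(3337 / 4237.92) = 2.198

2.198


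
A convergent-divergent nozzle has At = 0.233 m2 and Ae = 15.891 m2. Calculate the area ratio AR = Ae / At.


AR = 15.891 / 0.233 = 68.2

68.2


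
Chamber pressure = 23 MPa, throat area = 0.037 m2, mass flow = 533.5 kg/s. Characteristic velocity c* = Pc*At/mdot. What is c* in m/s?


c* = 23e6 * 0.037 / 533.5 = 1595 m/s

1595 m/s


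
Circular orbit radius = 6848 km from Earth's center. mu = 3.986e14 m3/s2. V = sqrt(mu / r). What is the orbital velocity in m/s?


V = sqrt(3.986e14 / 6848000) = 7629 m/s

7629 m/s


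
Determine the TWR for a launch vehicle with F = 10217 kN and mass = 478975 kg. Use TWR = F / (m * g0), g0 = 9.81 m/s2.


TWR = 10217000 / (478975 * 9.81) = 2.17

2.17


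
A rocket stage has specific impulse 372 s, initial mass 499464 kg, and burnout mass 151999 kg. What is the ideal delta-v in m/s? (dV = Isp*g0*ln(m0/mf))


Ve = 372 * 9.81 = 3649.32 m/s
dV = 3649.32 * ln(499464/151999) = 4341 m/s

4341 m/s


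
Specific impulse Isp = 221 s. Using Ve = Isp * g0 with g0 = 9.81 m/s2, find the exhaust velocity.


Ve = Isp * g0 = 221 * 9.81 = 2168.0 m/s

2168.0 m/s


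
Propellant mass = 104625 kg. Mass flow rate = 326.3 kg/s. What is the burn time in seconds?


tb = 104625 / 326.3 = 320.6 s

320.6 s


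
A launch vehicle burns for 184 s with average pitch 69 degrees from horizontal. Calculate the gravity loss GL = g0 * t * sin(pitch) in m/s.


GL = 9.81 * 184 * sin(69 deg) = 1685 m/s

1685 m/s


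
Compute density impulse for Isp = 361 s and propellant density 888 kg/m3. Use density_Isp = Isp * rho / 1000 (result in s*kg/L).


rho*Isp = 361 * 888 / 1000 = 321 s*kg/L

321 s*kg/L


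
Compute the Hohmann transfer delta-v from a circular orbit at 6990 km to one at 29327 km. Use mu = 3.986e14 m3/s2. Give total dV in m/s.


V1 = sqrt(mu/r1) = 7551.44 m/s
dV1 = V1*(sqrt(2*r2/(r1+r2)) - 1) = 2045.3 m/s
V2 = sqrt(mu/r2) = 3686.67 m/s
dV2 = V2*(1 - sqrt(2*r1/(r1+r2))) = 1399.32 m/s
Total dV = 3445 m/s

3445 m/s


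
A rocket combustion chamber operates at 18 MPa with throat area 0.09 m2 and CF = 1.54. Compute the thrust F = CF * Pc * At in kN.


F = 1.54 * 18e6 * 0.09 = 2.4948e+06 N = 2494.8 kN

2494.8 kN


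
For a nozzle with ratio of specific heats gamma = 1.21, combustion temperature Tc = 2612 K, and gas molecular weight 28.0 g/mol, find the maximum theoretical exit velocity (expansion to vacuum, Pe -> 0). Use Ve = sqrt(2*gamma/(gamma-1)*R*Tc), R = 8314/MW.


R = 8314 / 28.0 = 296.93 J/(kg.K)
Ve = sqrt(2 * 1.21 / (1.21 - 1) * 296.93 * 2612) = 2990 m/s

2990 m/s


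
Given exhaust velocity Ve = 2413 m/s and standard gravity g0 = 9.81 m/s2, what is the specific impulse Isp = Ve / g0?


Isp = Ve / g0 = 2413 / 9.81 = 246.0 s

246.0 s


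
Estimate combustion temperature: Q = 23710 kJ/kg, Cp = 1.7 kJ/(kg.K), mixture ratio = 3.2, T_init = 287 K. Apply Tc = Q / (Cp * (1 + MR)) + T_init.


Tc = 23710 / (1.7 * (1 + 3.2)) + 287 = 3608 K

3608 K


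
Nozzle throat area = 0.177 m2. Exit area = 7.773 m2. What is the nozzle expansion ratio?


AR = 7.773 / 0.177 = 43.9

43.9


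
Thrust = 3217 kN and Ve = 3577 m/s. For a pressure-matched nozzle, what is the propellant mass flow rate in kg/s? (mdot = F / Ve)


mdot = F / Ve = 3217000 / 3577 = 899.4 kg/s

899.4 kg/s


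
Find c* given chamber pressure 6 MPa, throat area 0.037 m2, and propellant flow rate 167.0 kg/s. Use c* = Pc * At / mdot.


c* = 6e6 * 0.037 / 167.0 = 1329 m/s

1329 m/s


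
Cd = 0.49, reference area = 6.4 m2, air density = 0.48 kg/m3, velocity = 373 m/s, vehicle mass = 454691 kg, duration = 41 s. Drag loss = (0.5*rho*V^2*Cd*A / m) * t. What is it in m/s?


D = 0.5 * 0.48 * 373^2 * 0.49 * 6.4 = 104714.05 N
a = 104714.05 / 454691 = 0.2303 m/s2
dV = 0.2303 * 41 = 9.4 m/s

9.4 m/s


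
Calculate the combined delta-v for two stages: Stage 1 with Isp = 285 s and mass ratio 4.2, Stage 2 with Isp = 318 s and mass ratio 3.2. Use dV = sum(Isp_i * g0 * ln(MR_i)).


dV1 = 285 * 9.81 * ln(4.2) = 4012.3 m/s
dV2 = 318 * 9.81 * ln(3.2) = 3628.5 m/s
Total dV = 4012.3 + 3628.5 = 7640.8 m/s ~ 7641 m/s

7641 m/s


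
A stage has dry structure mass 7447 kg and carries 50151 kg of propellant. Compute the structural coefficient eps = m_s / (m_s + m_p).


eps = 7447 / (7447 + 50151) = 0.1293

0.1293


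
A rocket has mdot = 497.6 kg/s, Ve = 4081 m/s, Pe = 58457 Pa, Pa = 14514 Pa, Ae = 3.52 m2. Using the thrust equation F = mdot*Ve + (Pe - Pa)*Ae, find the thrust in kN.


F = 497.6 * 4081 + (58457 - 14514) * 3.52 = 2.1854e+06 N = 2185.4 kN

2185.4 kN


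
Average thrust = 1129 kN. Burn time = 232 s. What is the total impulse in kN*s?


It = 1129 * 232 = 261928 kN*s

261928 kN*s


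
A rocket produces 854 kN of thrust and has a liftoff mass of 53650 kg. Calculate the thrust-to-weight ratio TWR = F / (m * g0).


TWR = 854000 / (53650 * 9.81) = 1.62

1.62


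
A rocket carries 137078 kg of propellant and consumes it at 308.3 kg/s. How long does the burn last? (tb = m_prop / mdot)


tb = 137078 / 308.3 = 444.6 s

444.6 s


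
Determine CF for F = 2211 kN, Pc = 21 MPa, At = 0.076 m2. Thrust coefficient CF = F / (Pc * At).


CF = 2211000 / (21e6 * 0.076) = 1.39

1.39


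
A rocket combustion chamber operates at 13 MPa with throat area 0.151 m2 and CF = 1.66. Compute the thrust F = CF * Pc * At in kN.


F = 1.66 * 13e6 * 0.151 = 3.2586e+06 N = 3258.6 kN

3258.6 kN


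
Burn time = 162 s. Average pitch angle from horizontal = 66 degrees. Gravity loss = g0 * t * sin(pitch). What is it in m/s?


GL = 9.81 * 162 * sin(66 deg) = 1452 m/s

1452 m/s


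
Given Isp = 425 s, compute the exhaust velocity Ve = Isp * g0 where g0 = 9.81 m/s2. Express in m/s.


Ve = Isp * g0 = 425 * 9.81 = 4169.2 m/s

4169.2 m/s


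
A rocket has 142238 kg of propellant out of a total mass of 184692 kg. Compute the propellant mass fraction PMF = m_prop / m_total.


PMF = 142238 / 184692 = 0.77

0.77


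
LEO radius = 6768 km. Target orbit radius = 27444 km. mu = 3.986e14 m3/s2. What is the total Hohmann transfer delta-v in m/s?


V1 = sqrt(mu/r1) = 7674.29 m/s
dV1 = V1*(sqrt(2*r2/(r1+r2)) - 1) = 2046.19 m/s
V2 = sqrt(mu/r2) = 3811.05 m/s
dV2 = V2*(1 - sqrt(2*r1/(r1+r2))) = 1413.87 m/s
Total dV = 3460 m/s

3460 m/s


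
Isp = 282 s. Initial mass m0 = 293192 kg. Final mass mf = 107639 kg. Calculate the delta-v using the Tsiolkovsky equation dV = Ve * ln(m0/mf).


Ve = 282 * 9.81 = 2766.42 m/s
dV = 2766.42 * ln(293192/107639) = 2772 m/s

2772 m/s


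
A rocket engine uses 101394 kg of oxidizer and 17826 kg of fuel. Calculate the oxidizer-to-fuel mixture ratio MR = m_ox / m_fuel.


MR = 101394 / 17826 = 5.69

5.69


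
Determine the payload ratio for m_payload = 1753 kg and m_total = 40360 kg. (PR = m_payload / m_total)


PR = 1753 / 40360 = 0.0434

0.0434


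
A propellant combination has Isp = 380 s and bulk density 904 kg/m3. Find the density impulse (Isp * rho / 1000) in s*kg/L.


rho*Isp = 380 * 904 / 1000 = 344 s*kg/L

344 s*kg/L


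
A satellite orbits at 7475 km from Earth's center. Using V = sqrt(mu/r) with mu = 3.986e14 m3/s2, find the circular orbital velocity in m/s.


V = sqrt(3.986e14 / 7475000) = 7302 m/s

7302 m/s


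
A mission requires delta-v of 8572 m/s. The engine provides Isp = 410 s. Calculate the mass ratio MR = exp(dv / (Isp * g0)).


Ve = 410 * 9.81 = 4022.1 m/s
MR = exp(8572 / 4022.1) = 8.425

8.425


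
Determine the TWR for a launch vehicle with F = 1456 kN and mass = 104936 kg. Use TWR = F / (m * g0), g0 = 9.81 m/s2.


TWR = 1456000 / (104936 * 9.81) = 1.41

1.41


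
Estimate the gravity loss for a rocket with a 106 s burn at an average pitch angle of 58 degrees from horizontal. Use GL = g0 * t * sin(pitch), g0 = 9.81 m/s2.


GL = 9.81 * 106 * sin(58 deg) = 882 m/s

882 m/s


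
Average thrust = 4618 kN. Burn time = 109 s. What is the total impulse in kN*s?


It = 4618 * 109 = 503362 kN*s

503362 kN*s


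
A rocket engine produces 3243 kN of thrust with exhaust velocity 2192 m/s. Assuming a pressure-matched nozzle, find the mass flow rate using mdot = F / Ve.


mdot = F / Ve = 3243000 / 2192 = 1479.5 kg/s

1479.5 kg/s


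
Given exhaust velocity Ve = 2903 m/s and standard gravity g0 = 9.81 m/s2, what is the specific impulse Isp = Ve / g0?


Isp = Ve / g0 = 2903 / 9.81 = 295.9 s

295.9 s


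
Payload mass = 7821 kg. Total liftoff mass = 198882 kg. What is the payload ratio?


PR = 7821 / 198882 = 0.0393

0.0393


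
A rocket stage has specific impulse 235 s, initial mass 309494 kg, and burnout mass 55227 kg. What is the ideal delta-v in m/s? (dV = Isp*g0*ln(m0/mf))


Ve = 235 * 9.81 = 2305.35 m/s
dV = 2305.35 * ln(309494/55227) = 3973 m/s

3973 m/s


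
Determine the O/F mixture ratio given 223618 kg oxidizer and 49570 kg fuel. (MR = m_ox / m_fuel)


MR = 223618 / 49570 = 4.51

4.51


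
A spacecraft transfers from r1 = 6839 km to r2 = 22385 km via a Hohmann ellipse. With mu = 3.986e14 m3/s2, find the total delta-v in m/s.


V1 = sqrt(mu/r1) = 7634.35 m/s
dV1 = V1*(sqrt(2*r2/(r1+r2)) - 1) = 1814.87 m/s
V2 = sqrt(mu/r2) = 4219.78 m/s
dV2 = V2*(1 - sqrt(2*r1/(r1+r2))) = 1332.88 m/s
Total dV = 3148 m/s

3148 m/s


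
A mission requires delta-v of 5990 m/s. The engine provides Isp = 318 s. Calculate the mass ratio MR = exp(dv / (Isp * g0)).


Ve = 318 * 9.81 = 3119.58 m/s
MR = exp(5990 / 3119.58) = 6.822

6.822


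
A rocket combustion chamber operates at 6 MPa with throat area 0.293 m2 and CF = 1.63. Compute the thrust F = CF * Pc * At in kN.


F = 1.63 * 6e6 * 0.293 = 2.8655e+06 N = 2865.5 kN

2865.5 kN


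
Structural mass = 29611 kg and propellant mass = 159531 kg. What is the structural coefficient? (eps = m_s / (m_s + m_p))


eps = 29611 / (29611 + 159531) = 0.1566

0.1566


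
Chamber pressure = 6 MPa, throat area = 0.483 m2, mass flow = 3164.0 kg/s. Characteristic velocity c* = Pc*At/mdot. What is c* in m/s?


c* = 6e6 * 0.483 / 3164.0 = 916 m/s

916 m/s


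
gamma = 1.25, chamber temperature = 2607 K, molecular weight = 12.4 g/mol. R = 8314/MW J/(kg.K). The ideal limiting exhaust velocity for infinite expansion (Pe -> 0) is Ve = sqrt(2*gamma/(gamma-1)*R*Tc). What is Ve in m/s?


R = 8314 / 12.4 = 670.48 J/(kg.K)
Ve = sqrt(2 * 1.25 / (1.25 - 1) * 670.48 * 2607) = 4181 m/s

4181 m/s


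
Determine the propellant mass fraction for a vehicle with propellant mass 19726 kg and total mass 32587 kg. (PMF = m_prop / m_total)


PMF = 19726 / 32587 = 0.605

0.605


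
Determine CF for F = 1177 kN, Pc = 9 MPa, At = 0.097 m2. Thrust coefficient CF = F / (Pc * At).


CF = 1177000 / (9e6 * 0.097) = 1.35

1.35


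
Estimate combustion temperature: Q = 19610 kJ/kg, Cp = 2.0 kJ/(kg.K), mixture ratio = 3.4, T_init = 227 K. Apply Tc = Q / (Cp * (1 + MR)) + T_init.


Tc = 19610 / (2.0 * (1 + 3.4)) + 227 = 2455 K

2455 K


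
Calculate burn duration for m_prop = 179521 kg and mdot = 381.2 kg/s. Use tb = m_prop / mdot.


tb = 179521 / 381.2 = 470.9 s

470.9 s


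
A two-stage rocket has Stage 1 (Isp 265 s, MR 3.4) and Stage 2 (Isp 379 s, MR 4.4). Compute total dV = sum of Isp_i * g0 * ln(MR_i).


dV1 = 265 * 9.81 * ln(3.4) = 3181.4 m/s
dV2 = 379 * 9.81 * ln(4.4) = 5508.6 m/s
Total dV = 3181.4 + 5508.6 = 8690.0 m/s ~ 8690 m/s

8690 m/s


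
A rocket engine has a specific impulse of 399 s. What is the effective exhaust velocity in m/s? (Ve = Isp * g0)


Ve = Isp * g0 = 399 * 9.81 = 3914.2 m/s

3914.2 m/s


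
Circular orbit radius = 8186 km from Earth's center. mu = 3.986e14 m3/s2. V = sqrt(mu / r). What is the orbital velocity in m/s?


V = sqrt(3.986e14 / 8186000) = 6978 m/s

6978 m/s


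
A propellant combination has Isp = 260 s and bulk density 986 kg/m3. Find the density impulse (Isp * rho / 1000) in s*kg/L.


rho*Isp = 260 * 986 / 1000 = 256 s*kg/L

256 s*kg/L


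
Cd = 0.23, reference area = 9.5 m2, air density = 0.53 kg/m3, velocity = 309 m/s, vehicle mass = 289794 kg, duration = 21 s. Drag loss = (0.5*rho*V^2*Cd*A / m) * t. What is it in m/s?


D = 0.5 * 0.53 * 309^2 * 0.23 * 9.5 = 55285.89 N
a = 55285.89 / 289794 = 0.1908 m/s2
dV = 0.1908 * 21 = 4.0 m/s

4.0 m/s


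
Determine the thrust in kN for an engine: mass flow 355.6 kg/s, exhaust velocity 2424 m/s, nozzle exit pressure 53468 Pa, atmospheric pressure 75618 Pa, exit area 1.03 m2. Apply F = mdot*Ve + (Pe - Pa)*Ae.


F = 355.6 * 2424 + (53468 - 75618) * 1.03 = 839160.0 N = 839.2 kN

839.2 kN


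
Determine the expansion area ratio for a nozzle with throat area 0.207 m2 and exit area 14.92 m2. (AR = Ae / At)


AR = 14.92 / 0.207 = 72.1

72.1


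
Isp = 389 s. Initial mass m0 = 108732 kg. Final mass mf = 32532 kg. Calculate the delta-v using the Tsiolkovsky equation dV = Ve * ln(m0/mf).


Ve = 389 * 9.81 = 3816.09 m/s
dV = 3816.09 * ln(108732/32532) = 4605 m/s

4605 m/s


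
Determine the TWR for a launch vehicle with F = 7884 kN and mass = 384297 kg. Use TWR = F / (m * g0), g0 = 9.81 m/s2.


TWR = 7884000 / (384297 * 9.81) = 2.09

2.09


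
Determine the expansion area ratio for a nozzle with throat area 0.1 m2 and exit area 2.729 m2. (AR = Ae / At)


AR = 2.729 / 0.1 = 27.3

27.3


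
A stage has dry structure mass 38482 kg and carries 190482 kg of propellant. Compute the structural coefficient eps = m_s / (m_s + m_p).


eps = 38482 / (38482 + 190482) = 0.1681

0.1681


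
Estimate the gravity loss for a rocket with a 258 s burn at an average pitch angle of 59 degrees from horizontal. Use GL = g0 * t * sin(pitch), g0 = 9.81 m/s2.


GL = 9.81 * 258 * sin(59 deg) = 2169 m/s

2169 m/s


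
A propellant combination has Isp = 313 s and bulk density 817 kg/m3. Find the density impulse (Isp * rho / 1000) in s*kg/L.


rho*Isp = 313 * 817 / 1000 = 256 s*kg/L

256 s*kg/L


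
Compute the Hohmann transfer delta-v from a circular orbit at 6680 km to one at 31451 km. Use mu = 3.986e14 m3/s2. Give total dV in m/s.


V1 = sqrt(mu/r1) = 7724.68 m/s
dV1 = V1*(sqrt(2*r2/(r1+r2)) - 1) = 2196.73 m/s
V2 = sqrt(mu/r2) = 3560.01 m/s
dV2 = V2*(1 - sqrt(2*r1/(r1+r2))) = 1452.76 m/s
Total dV = 3649 m/s

3649 m/s


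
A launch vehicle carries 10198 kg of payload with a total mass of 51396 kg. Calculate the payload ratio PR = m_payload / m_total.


PR = 10198 / 51396 = 0.1984

0.1984


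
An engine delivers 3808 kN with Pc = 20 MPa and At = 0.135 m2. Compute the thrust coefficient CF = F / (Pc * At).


CF = 3808000 / (20e6 * 0.135) = 1.41

1.41


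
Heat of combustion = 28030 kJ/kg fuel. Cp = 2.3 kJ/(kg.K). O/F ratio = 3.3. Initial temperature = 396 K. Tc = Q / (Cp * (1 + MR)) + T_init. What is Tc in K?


Tc = 28030 / (2.3 * (1 + 3.3)) + 396 = 3230 K

3230 K


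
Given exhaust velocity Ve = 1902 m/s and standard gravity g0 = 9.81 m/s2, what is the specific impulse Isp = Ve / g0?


Isp = Ve / g0 = 1902 / 9.81 = 193.9 s

193.9 s


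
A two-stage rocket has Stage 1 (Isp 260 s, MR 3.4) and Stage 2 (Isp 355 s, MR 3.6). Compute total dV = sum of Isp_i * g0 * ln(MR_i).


dV1 = 260 * 9.81 * ln(3.4) = 3121.4 m/s
dV2 = 355 * 9.81 * ln(3.6) = 4460.9 m/s
Total dV = 3121.4 + 4460.9 = 7582.3 m/s ~ 7582 m/s

7582 m/s


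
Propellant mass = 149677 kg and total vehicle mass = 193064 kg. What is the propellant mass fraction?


PMF = 149677 / 193064 = 0.775

0.775


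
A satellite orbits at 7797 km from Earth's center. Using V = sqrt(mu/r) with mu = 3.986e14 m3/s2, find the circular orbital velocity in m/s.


V = sqrt(3.986e14 / 7797000) = 7150 m/s

7150 m/s


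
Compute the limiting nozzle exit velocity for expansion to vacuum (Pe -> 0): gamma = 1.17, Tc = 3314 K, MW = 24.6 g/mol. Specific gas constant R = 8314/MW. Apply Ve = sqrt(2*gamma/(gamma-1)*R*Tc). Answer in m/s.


R = 8314 / 24.6 = 337.97 J/(kg.K)
Ve = sqrt(2 * 1.17 / (1.17 - 1) * 337.97 * 3314) = 3926 m/s

3926 m/s


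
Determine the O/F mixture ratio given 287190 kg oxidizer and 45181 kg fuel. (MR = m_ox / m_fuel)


MR = 287190 / 45181 = 6.36

6.36


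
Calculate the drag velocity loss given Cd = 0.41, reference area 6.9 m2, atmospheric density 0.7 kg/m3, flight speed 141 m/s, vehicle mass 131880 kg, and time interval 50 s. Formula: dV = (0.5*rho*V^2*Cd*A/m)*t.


D = 0.5 * 0.7 * 141^2 * 0.41 * 6.9 = 19685.17 N
a = 19685.17 / 131880 = 0.1493 m/s2
dV = 0.1493 * 50 = 7.5 m/s

7.5 m/s


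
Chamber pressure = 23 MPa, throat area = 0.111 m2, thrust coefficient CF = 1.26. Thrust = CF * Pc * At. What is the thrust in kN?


F = 1.26 * 23e6 * 0.111 = 3.2168e+06 N = 3216.8 kN

3216.8 kN


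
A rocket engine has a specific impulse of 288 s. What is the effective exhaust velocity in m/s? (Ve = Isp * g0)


Ve = Isp * g0 = 288 * 9.81 = 2825.3 m/s

2825.3 m/s


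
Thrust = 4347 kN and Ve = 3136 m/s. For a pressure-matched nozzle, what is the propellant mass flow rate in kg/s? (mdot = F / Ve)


mdot = F / Ve = 4347000 / 3136 = 1386.2 kg/s

1386.2 kg/s


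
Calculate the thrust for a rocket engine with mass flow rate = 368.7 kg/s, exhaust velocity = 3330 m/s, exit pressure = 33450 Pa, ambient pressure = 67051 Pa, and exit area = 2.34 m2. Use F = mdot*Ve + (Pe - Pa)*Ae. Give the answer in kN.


F = 368.7 * 3330 + (33450 - 67051) * 2.34 = 1.1491e+06 N = 1149.1 kN

1149.1 kN


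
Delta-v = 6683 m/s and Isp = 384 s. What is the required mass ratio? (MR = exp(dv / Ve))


Ve = 384 * 9.81 = 3767.04 m/s
MR = exp(6683 / 3767.04) = 5.895

5.895


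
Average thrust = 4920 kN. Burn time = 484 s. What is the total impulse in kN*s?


It = 4920 * 484 = 2381280 kN*s

2381280 kN*s


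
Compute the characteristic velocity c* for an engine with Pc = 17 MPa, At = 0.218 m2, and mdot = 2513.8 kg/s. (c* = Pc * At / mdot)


c* = 17e6 * 0.218 / 2513.8 = 1474 m/s

1474 m/s


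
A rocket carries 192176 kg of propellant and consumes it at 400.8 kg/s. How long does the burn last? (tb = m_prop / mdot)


tb = 192176 / 400.8 = 479.5 s

479.5 s


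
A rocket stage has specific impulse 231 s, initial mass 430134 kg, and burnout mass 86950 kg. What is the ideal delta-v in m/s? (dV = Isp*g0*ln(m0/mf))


Ve = 231 * 9.81 = 2266.11 m/s
dV = 2266.11 * ln(430134/86950) = 3623 m/s

3623 m/s


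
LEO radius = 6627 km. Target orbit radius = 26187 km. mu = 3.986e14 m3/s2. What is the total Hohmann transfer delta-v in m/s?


V1 = sqrt(mu/r1) = 7755.51 m/s
dV1 = V1*(sqrt(2*r2/(r1+r2)) - 1) = 2042.52 m/s
V2 = sqrt(mu/r2) = 3901.45 m/s
dV2 = V2*(1 - sqrt(2*r1/(r1+r2))) = 1421.92 m/s
Total dV = 3464 m/s

3464 m/s


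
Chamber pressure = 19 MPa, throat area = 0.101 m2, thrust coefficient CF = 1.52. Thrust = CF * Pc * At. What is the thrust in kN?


F = 1.52 * 19e6 * 0.101 = 2.9169e+06 N = 2916.9 kN

2916.9 kN


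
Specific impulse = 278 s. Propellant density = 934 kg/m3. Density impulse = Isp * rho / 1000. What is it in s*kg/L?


rho*Isp = 278 * 934 / 1000 = 260 s*kg/L

260 s*kg/L


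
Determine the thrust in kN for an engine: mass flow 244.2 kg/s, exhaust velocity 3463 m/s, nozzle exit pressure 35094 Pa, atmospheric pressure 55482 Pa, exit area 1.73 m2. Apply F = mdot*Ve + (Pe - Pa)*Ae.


F = 244.2 * 3463 + (35094 - 55482) * 1.73 = 810393.0 N = 810.4 kN

810.4 kN


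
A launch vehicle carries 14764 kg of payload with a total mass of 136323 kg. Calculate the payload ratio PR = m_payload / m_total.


PR = 14764 / 136323 = 0.1083

0.1083


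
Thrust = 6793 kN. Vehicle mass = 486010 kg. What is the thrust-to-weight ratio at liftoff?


TWR = 6793000 / (486010 * 9.81) = 1.42

1.42


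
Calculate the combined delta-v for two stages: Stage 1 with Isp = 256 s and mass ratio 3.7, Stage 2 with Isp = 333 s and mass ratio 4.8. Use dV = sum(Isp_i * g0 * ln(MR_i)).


dV1 = 256 * 9.81 * ln(3.7) = 3285.7 m/s
dV2 = 333 * 9.81 * ln(4.8) = 5124.2 m/s
Total dV = 3285.7 + 5124.2 = 8409.9 m/s ~ 8410 m/s

8410 m/s


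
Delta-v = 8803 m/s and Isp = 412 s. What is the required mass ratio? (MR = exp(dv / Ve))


Ve = 412 * 9.81 = 4041.72 m/s
MR = exp(8803 / 4041.72) = 8.829

8.829


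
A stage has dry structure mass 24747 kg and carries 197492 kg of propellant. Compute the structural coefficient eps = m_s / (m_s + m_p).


eps = 24747 / (24747 + 197492) = 0.1114

0.1114


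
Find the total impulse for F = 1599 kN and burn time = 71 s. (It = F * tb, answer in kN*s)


It = 1599 * 71 = 113529 kN*s

113529 kN*s


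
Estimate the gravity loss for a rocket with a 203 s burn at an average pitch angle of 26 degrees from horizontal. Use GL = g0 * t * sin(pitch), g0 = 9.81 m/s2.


GL = 9.81 * 203 * sin(26 deg) = 873 m/s

873 m/s


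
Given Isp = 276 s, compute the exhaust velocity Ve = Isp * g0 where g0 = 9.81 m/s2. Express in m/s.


Ve = Isp * g0 = 276 * 9.81 = 2707.6 m/s

2707.6 m/s


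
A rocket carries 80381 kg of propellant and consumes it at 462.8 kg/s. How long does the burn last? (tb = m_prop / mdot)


tb = 80381 / 462.8 = 173.7 s

173.7 s


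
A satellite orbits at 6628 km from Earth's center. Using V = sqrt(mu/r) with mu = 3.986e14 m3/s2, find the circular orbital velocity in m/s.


V = sqrt(3.986e14 / 6628000) = 7755 m/s

7755 m/s


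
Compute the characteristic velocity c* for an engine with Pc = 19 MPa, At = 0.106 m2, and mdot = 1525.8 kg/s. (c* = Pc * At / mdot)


c* = 19e6 * 0.106 / 1525.8 = 1320 m/s

1320 m/s


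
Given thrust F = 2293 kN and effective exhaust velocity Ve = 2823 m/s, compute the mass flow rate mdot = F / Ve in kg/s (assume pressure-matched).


mdot = F / Ve = 2293000 / 2823 = 812.3 kg/s

812.3 kg/s


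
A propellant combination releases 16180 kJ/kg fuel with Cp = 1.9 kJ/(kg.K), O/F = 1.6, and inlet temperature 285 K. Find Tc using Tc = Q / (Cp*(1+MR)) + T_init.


Tc = 16180 / (1.9 * (1 + 1.6)) + 285 = 3560 K

3560 K


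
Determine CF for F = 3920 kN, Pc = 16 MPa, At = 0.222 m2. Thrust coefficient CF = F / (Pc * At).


CF = 3920000 / (16e6 * 0.222) = 1.1

1.1


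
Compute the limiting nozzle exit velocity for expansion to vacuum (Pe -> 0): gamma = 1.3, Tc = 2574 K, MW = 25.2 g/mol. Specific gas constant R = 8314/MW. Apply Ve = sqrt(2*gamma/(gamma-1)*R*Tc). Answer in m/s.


R = 8314 / 25.2 = 329.92 J/(kg.K)
Ve = sqrt(2 * 1.3 / (1.3 - 1) * 329.92 * 2574) = 2713 m/s

2713 m/s


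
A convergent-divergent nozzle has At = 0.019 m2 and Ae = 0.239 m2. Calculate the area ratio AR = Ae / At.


AR = 0.239 / 0.019 = 12.6

12.6


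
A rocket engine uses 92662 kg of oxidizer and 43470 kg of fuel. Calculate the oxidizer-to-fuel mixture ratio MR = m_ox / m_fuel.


MR = 92662 / 43470 = 2.13

2.13


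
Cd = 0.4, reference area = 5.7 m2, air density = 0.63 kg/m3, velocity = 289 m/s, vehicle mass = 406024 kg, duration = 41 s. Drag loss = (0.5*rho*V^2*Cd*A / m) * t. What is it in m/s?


D = 0.5 * 0.63 * 289^2 * 0.4 * 5.7 = 59984.78 N
a = 59984.78 / 406024 = 0.1477 m/s2
dV = 0.1477 * 41 = 6.1 m/s

6.1 m/s


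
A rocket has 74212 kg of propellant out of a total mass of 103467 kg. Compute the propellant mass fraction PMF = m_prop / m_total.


PMF = 74212 / 103467 = 0.717

0.717


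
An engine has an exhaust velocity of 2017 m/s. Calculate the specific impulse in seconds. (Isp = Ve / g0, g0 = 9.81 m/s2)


Isp = Ve / g0 = 2017 / 9.81 = 205.6 s

205.6 s


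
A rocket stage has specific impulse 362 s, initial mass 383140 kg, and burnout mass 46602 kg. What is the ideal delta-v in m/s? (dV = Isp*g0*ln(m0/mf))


Ve = 362 * 9.81 = 3551.22 m/s
dV = 3551.22 * ln(383140/46602) = 7482 m/s

7482 m/s


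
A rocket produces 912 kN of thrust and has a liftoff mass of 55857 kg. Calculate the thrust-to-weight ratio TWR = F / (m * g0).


TWR = 912000 / (55857 * 9.81) = 1.66

1.66


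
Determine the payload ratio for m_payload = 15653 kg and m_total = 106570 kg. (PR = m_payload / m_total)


PR = 15653 / 106570 = 0.1469

0.1469


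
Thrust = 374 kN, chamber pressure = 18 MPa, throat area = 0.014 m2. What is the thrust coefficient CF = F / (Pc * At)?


CF = 374000 / (18e6 * 0.014) = 1.48

1.48


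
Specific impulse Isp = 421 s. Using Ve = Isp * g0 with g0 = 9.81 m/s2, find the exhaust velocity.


Ve = Isp * g0 = 421 * 9.81 = 4130.0 m/s

4130.0 m/s


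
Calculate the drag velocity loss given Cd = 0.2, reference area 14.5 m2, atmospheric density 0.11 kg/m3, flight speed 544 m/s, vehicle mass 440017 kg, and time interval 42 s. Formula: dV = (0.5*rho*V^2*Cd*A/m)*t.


D = 0.5 * 0.11 * 544^2 * 0.2 * 14.5 = 47201.79 N
a = 47201.79 / 440017 = 0.1073 m/s2
dV = 0.1073 * 42 = 4.5 m/s

4.5 m/s


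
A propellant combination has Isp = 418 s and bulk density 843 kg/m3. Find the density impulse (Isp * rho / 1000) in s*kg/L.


rho*Isp = 418 * 843 / 1000 = 352 s*kg/L

352 s*kg/L


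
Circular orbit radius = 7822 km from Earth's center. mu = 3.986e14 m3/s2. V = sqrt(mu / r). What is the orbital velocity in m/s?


V = sqrt(3.986e14 / 7822000) = 7139 m/s

7139 m/s


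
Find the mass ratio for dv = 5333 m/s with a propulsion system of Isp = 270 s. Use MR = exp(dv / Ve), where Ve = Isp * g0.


Ve = 270 * 9.81 = 2648.7 m/s
MR = exp(5333 / 2648.7) = 7.489

7.489


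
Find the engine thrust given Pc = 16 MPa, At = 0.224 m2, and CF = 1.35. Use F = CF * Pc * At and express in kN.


F = 1.35 * 16e6 * 0.224 = 4.8384e+06 N = 4838.4 kN

4838.4 kN


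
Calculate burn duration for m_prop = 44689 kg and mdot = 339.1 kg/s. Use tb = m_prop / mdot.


tb = 44689 / 339.1 = 131.8 s

131.8 s


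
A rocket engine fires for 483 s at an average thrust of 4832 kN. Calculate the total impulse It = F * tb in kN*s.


It = 4832 * 483 = 2333856 kN*s

2333856 kN*s


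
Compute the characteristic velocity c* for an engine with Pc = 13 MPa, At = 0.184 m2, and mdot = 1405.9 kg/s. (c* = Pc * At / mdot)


c* = 13e6 * 0.184 / 1405.9 = 1701 m/s

1701 m/s


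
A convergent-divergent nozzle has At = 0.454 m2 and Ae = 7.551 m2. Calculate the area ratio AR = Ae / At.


AR = 7.551 / 0.454 = 16.6

16.6


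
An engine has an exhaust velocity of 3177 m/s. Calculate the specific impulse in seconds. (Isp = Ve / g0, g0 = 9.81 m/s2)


Isp = Ve / g0 = 3177 / 9.81 = 323.9 s

323.9 s


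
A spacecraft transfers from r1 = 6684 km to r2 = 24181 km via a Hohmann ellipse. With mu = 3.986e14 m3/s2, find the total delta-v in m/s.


V1 = sqrt(mu/r1) = 7722.37 m/s
dV1 = V1*(sqrt(2*r2/(r1+r2)) - 1) = 1944.14 m/s
V2 = sqrt(mu/r2) = 4060.05 m/s
dV2 = V2*(1 - sqrt(2*r1/(r1+r2))) = 1388.08 m/s
Total dV = 3332 m/s

3332 m/s


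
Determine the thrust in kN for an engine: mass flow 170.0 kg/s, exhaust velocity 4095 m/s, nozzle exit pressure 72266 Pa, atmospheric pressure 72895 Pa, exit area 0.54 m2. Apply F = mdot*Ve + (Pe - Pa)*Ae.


F = 170.0 * 4095 + (72266 - 72895) * 0.54 = 695810.0 N = 695.8 kN

695.8 kN


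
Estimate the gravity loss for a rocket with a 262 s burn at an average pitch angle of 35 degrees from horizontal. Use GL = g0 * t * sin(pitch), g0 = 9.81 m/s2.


GL = 9.81 * 262 * sin(35 deg) = 1474 m/s

1474 m/s


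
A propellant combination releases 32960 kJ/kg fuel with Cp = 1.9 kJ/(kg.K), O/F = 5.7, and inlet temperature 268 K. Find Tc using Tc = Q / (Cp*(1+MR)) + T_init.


Tc = 32960 / (1.9 * (1 + 5.7)) + 268 = 2857 K

2857 K


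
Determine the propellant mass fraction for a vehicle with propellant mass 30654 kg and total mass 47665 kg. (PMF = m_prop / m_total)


PMF = 30654 / 47665 = 0.643

0.643


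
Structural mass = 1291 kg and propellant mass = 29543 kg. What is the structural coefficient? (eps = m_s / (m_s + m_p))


eps = 1291 / (1291 + 29543) = 0.0419

0.0419


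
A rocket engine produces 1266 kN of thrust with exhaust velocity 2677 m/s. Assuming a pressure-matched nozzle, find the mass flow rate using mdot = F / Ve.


mdot = F / Ve = 1266000 / 2677 = 472.9 kg/s

472.9 kg/s


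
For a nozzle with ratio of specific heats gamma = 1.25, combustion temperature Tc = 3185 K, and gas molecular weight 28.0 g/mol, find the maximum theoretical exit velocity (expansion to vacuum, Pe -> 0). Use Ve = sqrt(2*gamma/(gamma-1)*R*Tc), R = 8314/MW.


R = 8314 / 28.0 = 296.93 J/(kg.K)
Ve = sqrt(2 * 1.25 / (1.25 - 1) * 296.93 * 3185) = 3075 m/s

3075 m/s


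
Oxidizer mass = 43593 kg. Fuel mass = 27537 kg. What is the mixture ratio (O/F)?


MR = 43593 / 27537 = 1.58

1.58


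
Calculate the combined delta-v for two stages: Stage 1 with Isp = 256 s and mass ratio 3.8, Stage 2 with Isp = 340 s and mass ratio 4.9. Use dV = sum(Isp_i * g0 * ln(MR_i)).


dV1 = 256 * 9.81 * ln(3.8) = 3352.7 m/s
dV2 = 340 * 9.81 * ln(4.9) = 5300.7 m/s
Total dV = 3352.7 + 5300.7 = 8653.4 m/s ~ 8653 m/s

8653 m/s


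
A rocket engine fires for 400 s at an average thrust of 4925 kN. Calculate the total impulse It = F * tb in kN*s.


It = 4925 * 400 = 1970000 kN*s

1970000 kN*s


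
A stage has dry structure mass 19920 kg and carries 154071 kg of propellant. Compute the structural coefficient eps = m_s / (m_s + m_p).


eps = 19920 / (19920 + 154071) = 0.1145

0.1145


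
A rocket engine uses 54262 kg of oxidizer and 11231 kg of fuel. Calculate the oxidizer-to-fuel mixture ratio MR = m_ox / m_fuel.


MR = 54262 / 11231 = 4.83

4.83


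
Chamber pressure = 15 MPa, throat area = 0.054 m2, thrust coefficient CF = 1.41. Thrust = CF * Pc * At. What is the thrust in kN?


F = 1.41 * 15e6 * 0.054 = 1.1421e+06 N = 1142.1 kN

1142.1 kN


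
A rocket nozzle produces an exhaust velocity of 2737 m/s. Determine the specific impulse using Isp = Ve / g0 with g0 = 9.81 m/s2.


Isp = Ve / g0 = 2737 / 9.81 = 279.0 s

279.0 s


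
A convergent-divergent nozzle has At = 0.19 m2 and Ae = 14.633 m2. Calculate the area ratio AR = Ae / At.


AR = 14.633 / 0.19 = 77.0

77.0


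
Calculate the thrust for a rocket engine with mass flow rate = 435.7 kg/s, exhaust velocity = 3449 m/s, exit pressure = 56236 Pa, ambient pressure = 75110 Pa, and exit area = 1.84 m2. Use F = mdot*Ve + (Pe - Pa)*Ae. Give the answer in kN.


F = 435.7 * 3449 + (56236 - 75110) * 1.84 = 1.4680e+06 N = 1468.0 kN

1468.0 kN


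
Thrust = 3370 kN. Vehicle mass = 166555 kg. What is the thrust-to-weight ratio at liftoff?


TWR = 3370000 / (166555 * 9.81) = 2.06

2.06


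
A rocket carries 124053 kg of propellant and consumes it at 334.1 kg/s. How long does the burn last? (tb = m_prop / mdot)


tb = 124053 / 334.1 = 371.3 s

371.3 s


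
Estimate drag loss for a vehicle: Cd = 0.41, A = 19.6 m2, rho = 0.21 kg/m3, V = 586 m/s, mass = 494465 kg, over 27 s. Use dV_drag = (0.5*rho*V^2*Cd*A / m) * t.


D = 0.5 * 0.21 * 586^2 * 0.41 * 19.6 = 289750.68 N
a = 289750.68 / 494465 = 0.586 m/s2
dV = 0.586 * 27 = 15.8 m/s

15.8 m/s


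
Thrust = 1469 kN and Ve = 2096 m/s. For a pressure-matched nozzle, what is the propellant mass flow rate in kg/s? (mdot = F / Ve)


mdot = F / Ve = 1469000 / 2096 = 700.9 kg/s

700.9 kg/s


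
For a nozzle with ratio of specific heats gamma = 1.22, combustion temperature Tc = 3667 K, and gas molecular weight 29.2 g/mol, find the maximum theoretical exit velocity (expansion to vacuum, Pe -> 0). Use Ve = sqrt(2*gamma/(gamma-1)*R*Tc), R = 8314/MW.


R = 8314 / 29.2 = 284.73 J/(kg.K)
Ve = sqrt(2 * 1.22 / (1.22 - 1) * 284.73 * 3667) = 3403 m/s

3403 m/s


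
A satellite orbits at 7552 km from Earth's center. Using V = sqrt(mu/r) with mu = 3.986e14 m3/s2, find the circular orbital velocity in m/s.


V = sqrt(3.986e14 / 7552000) = 7265 m/s

7265 m/s


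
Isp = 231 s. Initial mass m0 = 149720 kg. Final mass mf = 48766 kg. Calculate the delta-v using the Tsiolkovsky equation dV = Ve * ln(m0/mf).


Ve = 231 * 9.81 = 2266.11 m/s
dV = 2266.11 * ln(149720/48766) = 2542 m/s

2542 m/s


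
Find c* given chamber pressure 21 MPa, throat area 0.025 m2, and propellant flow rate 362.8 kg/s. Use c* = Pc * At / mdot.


c* = 21e6 * 0.025 / 362.8 = 1447 m/s

1447 m/s


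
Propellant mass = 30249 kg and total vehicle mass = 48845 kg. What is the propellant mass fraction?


PMF = 30249 / 48845 = 0.619

0.619


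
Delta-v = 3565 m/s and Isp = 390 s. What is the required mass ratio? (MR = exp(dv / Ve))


Ve = 390 * 9.81 = 3825.9 m/s
MR = exp(3565 / 3825.9) = 2.539

2.539


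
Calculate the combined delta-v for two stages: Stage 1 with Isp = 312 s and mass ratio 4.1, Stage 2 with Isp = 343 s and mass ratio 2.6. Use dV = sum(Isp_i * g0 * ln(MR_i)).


dV1 = 312 * 9.81 * ln(4.1) = 4318.6 m/s
dV2 = 343 * 9.81 * ln(2.6) = 3215.1 m/s
Total dV = 4318.6 + 3215.1 = 7533.7 m/s ~ 7534 m/s

7534 m/s


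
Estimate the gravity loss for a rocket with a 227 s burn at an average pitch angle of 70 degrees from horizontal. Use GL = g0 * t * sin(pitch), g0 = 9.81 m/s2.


GL = 9.81 * 227 * sin(70 deg) = 2093 m/s

2093 m/s


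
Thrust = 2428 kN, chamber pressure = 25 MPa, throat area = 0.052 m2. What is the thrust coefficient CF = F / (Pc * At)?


CF = 2428000 / (25e6 * 0.052) = 1.87

1.87


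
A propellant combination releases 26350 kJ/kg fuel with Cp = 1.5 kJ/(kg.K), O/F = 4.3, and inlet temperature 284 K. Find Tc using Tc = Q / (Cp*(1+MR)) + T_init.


Tc = 26350 / (1.5 * (1 + 4.3)) + 284 = 3598 K

3598 K


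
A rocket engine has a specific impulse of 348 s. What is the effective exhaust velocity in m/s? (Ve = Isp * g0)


Ve = Isp * g0 = 348 * 9.81 = 3413.9 m/s

3413.9 m/s


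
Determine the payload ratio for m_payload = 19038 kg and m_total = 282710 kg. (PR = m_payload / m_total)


PR = 19038 / 282710 = 0.0673

0.0673


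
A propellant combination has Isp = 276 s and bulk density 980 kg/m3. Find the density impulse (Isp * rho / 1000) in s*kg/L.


rho*Isp = 276 * 980 / 1000 = 270 s*kg/L

270 s*kg/L


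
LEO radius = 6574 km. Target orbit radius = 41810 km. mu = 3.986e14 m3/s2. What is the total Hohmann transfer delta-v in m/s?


V1 = sqrt(mu/r1) = 7786.71 m/s
dV1 = V1*(sqrt(2*r2/(r1+r2)) - 1) = 2449.95 m/s
V2 = sqrt(mu/r2) = 3087.65 m/s
dV2 = V2*(1 - sqrt(2*r1/(r1+r2))) = 1478.09 m/s
Total dV = 3928 m/s

3928 m/s
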